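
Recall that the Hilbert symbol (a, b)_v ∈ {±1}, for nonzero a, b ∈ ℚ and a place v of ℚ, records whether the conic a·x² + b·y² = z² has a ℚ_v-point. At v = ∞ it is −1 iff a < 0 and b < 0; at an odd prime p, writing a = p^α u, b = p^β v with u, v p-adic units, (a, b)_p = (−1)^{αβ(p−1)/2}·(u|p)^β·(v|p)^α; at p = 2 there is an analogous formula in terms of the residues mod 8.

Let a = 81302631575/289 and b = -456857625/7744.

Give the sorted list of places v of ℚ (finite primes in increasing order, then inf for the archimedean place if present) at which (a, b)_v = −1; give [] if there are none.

(a, b) ≡ (23, -705) mod (ℚ^×)²; places V = {2, 3, 5, 7, 11, 17, 23, 47, ∞}.
(a,b)_47: α=2, u≡19; β=1, v≡32 (mod 47); (19|47)=-1, (32|47)=+1; sign (−1)^0·-1^1·+1^2 = -1.
(a,b)_2: α=0, β=-6; u≡7, v≡7 (mod 8); ε(u)ε(v)=1·1, αω(v)=0·0, βω(u)=-6·0; sum ≡ 1  ⇒  -1.
(a,b)_3: α=0, u≡2; β=1, v≡2 (mod 3); (2|3)=-1, (2|3)=-1; sign (−1)^0·-1^1·-1^0 = -1.
(a,b)_11: α=2, u≡9; β=-2, v≡2 (mod 11); (9|11)=+1, (2|11)=-1; sign (−1)^0·+1^-2·-1^2 = +1.
(a,b)_17: α=-2, u≡12; β=0, v≡2 (mod 17); (12|17)=-1, (2|17)=+1; sign (−1)^0·-1^0·+1^-2 = +1.
(a,b)_23: α=3, u≡8; β=2, v≡3 (mod 23); (8|23)=+1, (3|23)=+1; sign (−1)^0·+1^2·+1^3 = +1.
(a,b)_∞: sgn(23)=+, sgn(-705)=−, so +1.
(a,b)_7: α=0, u≡2; β=2, v≡2 (mod 7); (2|7)=+1, (2|7)=+1; sign (−1)^0·+1^2·+1^0 = +1.
(a,b)_5: α=2, u≡2; β=3, v≡1 (mod 5); (2|5)=-1, (1|5)=+1; sign (−1)^0·-1^3·+1^2 = -1.
Ram(23, -705) = {2, 3, 5, 47}; no ℚ_2-point on the conic.

[2, 3, 5, 47]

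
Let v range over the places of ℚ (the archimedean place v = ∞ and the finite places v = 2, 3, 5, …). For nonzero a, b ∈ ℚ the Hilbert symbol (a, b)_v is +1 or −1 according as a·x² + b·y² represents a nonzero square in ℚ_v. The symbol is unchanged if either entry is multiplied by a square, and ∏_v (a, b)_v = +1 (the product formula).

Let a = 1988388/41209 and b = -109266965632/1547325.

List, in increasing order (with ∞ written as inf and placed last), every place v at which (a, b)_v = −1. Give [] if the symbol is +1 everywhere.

[11, 17]

Mod squares: a ≡ 17, b ≡ -5434. Check v ∈ {∞, 2, 3, 5, 7, 11, 13, 17, 19, 23, 29, 43, 47}.
v=29: a=29^-2·(≡19), b=29^0·(≡26) mod 29; (19|29)=-1, (26|29)=-1; (−1)^{-2·0·14}·(-1)^0·(-1)^-2 = +1.
v=11: a=11^0·(≡2), b=11^1·(≡9) mod 11; (2|11)=-1, (9|11)=+1; (−1)^{0·1·5}·(-1)^1·(+1)^0 = -1.
v=7: a=7^-2·(≡3), b=7^0·(≡5) mod 7; (3|7)=-1, (5|7)=-1; (−1)^{-2·0·3}·(-1)^0·(-1)^-2 = +1.
v=∞: 17 > 0 and -5434 < 0  ⇒  (a,b)_∞ = +1.
v=17: a=17^1·(≡4), b=17^0·(≡12) mod 17; (4|17)=+1, (12|17)=-1; (−1)^{1·0·8}·(+1)^0·(-1)^1 = -1.
v=43: a=43^0·(≡16), b=43^2·(≡29) mod 43; (16|43)=+1, (29|43)=-1; (−1)^{0·2·21}·(+1)^2·(-1)^0 = +1.
v=23: a=23^0·(≡11), b=23^-2·(≡22) mod 23; (11|23)=-1, (22|23)=-1; (−1)^{0·-2·11}·(-1)^-2·(-1)^0 = +1.
v=47: a=47^0·(≡37), b=47^2·(≡16) mod 47; (37|47)=+1, (16|47)=+1; (−1)^{0·2·23}·(+1)^2·(+1)^0 = +1.
v=2: v_2(a)=2, v_2(b)=7; units ≡ 1, 3 (mod 8); ε·ε+αω+βω = 0·1+2·1+7·0 ≡ 0  ⇒  (a,b)_2 = +1.
v=19: a=19^2·(≡1), b=19^1·(≡18) mod 19; (1|19)=+1, (18|19)=-1; (−1)^{2·1·9}·(+1)^1·(-1)^2 = +1.
v=5: a=5^0·(≡2), b=5^-2·(≡1) mod 5; (2|5)=-1, (1|5)=+1; (−1)^{0·-2·2}·(-1)^-2·(+1)^0 = +1.
v=3: a=3^4·(≡2), b=3^-2·(≡2) mod 3; (2|3)=-1, (2|3)=-1; (−1)^{4·-2·1}·(-1)^-2·(-1)^4 = +1.
v=13: a=13^0·(≡1), b=13^-1·(≡2) mod 13; (1|13)=+1, (2|13)=-1; (−1)^{0·-1·6}·(+1)^-1·(-1)^0 = +1.
(17, -5434 / ℚ) ramifies at {11, 17}: a division algebra.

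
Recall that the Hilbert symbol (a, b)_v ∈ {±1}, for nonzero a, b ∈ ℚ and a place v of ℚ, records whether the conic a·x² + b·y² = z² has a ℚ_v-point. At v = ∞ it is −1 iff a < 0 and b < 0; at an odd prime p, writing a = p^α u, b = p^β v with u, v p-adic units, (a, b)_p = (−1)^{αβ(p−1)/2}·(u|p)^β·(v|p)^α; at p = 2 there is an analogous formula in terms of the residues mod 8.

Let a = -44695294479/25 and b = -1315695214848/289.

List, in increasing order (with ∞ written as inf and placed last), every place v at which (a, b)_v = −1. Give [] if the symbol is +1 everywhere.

[23, 43, 53, inf]

Mod squares: a ≡ -4560279, b ≡ -198273. Check v ∈ {∞, 2, 3, 5, 7, 11, 17, 23, 29, 43, 53}.
v=17: a=17^0·(≡12), b=17^-2·(≡8) mod 17; (12|17)=-1, (8|17)=+1; (−1)^{0·-2·8}·(-1)^-2·(+1)^0 = +1.
v=23: a=23^1·(≡15), b=23^2·(≡14) mod 23; (15|23)=-1, (14|23)=-1; (−1)^{1·2·11}·(-1)^2·(-1)^1 = -1.
v=3: a=3^5·(≡1), b=3^1·(≡2) mod 3; (1|3)=+1, (2|3)=-1; (−1)^{5·1·1}·(+1)^1·(-1)^5 = +1.
v=2: v_2(a)=0, v_2(b)=8; units ≡ 1, 7 (mod 8); ε·ε+αω+βω = 0·1+0·0+8·0 ≡ 0  ⇒  (a,b)_2 = +1.
v=5: a=5^-2·(≡1), b=5^0·(≡3) mod 5; (1|5)=+1, (3|5)=-1; (−1)^{-2·0·2}·(+1)^0·(-1)^-2 = +1.
v=7: a=7^0·(≡1), b=7^2·(≡2) mod 7; (1|7)=+1, (2|7)=+1; (−1)^{0·2·3}·(+1)^2·(+1)^0 = +1.
v=53: a=53^1·(≡42), b=53^1·(≡20) mod 53; (42|53)=+1, (20|53)=-1; (−1)^{1·1·26}·(+1)^1·(-1)^1 = -1.
v=29: a=29^1·(≡4), b=29^1·(≡28) mod 29; (4|29)=+1, (28|29)=+1; (−1)^{1·1·14}·(+1)^1·(+1)^1 = +1.
v=∞: -4560279 < 0 and -198273 < 0  ⇒  (a,b)_∞ = -1.
v=43: a=43^1·(≡19), b=43^1·(≡42) mod 43; (19|43)=-1, (42|43)=-1; (−1)^{1·1·21}·(-1)^1·(-1)^1 = -1.
v=11: a=11^2·(≡10), b=11^0·(≡10) mod 11; (10|11)=-1, (10|11)=-1; (−1)^{2·0·5}·(-1)^0·(-1)^2 = +1.
Ram(-4560279, -198273) = {23, 43, 53, ∞}; no ℚ_23-point on the conic.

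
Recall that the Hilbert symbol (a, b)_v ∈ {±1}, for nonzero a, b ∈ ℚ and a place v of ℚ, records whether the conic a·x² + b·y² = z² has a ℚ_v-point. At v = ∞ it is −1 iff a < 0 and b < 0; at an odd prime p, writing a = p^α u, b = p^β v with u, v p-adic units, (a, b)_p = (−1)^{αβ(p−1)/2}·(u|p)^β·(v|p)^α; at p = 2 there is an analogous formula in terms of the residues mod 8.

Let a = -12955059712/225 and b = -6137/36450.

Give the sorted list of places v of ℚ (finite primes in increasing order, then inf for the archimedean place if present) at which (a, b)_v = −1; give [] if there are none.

[2, inf]

(a, b) ≡ (-140182, -34) mod (ℚ^×)²; places V = {2, 3, 5, 7, 17, 19, 31, ∞}.
(a,b)_19: α=3, u≡18; β=2, v≡5 (mod 19); (18|19)=-1, (5|19)=+1; sign (−1)^0·-1^2·+1^3 = +1.
(a,b)_2: α=9, β=-1; u≡5, v≡7 (mod 8); ε(u)ε(v)=0·1, αω(v)=9·0, βω(u)=-1·1; sum ≡ 1  ⇒  -1.
(a,b)_∞: sgn(-140182)=−, sgn(-34)=−, so -1.
(a,b)_7: α=1, u≡2; β=0, v≡2 (mod 7); (2|7)=+1, (2|7)=+1; sign (−1)^0·+1^0·+1^1 = +1.
(a,b)_17: α=1, u≡16; β=1, v≡15 (mod 17); (16|17)=+1, (15|17)=+1; sign (−1)^0·+1^1·+1^1 = +1.
(a,b)_3: α=-2, u≡2; β=-6, v≡2 (mod 3); (2|3)=-1, (2|3)=-1; sign (−1)^0·-1^-6·-1^-2 = +1.
(a,b)_31: α=1, u≡18; β=0, v≡5 (mod 31); (18|31)=+1, (5|31)=+1; sign (−1)^0·+1^0·+1^1 = +1.
(a,b)_5: α=-2, u≡2; β=-2, v≡1 (mod 5); (2|5)=-1, (1|5)=+1; sign (−1)^0·-1^-2·+1^-2 = +1.
Ram(-140182, -34) = {2, ∞}; no ℚ_2-point on the conic.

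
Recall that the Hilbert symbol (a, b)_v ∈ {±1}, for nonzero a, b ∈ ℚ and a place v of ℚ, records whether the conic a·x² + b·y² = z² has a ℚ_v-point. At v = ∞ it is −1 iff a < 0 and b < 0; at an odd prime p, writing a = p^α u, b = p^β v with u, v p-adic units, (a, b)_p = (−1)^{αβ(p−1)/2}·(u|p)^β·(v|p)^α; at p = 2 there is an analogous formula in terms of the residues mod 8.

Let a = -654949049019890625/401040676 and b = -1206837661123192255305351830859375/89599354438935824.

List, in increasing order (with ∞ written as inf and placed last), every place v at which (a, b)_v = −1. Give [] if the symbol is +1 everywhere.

(a, b) ≡ (-5085353, -23023) mod (ℚ^×)²; places V = {2, 3, 5, 7, 11, 13, 17, 19, 23, 29, 31, 37, 41, 47, ∞}.
(a,b)_∞: sgn(-5085353)=−, sgn(-23023)=−, so -1.
(a,b)_13: α=1, u≡7; β=1, v≡3 (mod 13); (7|13)=-1, (3|13)=+1; sign (−1)^0·-1^1·+1^1 = -1.
(a,b)_11: α=2, u≡8; β=3, v≡2 (mod 11); (8|11)=-1, (2|11)=-1; sign (−1)^0·-1^3·-1^2 = -1.
(a,b)_17: α=-2, u≡10; β=-2, v≡10 (mod 17); (10|17)=-1, (10|17)=-1; sign (−1)^0·-1^-2·-1^-2 = +1.
(a,b)_23: α=0, u≡8; β=-1, v≡20 (mod 23); (8|23)=+1, (20|23)=-1; sign (−1)^0·+1^-1·-1^0 = +1.
(a,b)_41: α=1, u≡8; β=2, v≡35 (mod 41); (8|41)=+1, (35|41)=-1; sign (−1)^0·+1^2·-1^1 = -1.
(a,b)_2: α=-2, β=-4; u≡7, v≡1 (mod 8); ε(u)ε(v)=1·0, αω(v)=-2·0, βω(u)=-4·0; sum ≡ 0  ⇒  +1.
(a,b)_37: α=0, u≡10; β=2, v≡7 (mod 37); (10|37)=+1, (7|37)=+1; sign (−1)^0·+1^2·+1^0 = +1.
(a,b)_3: α=4, u≡1; β=10, v≡2 (mod 3); (1|3)=+1, (2|3)=-1; sign (−1)^0·+1^10·-1^4 = +1.
(a,b)_29: α=3, u≡16; β=6, v≡3 (mod 29); (16|29)=+1, (3|29)=-1; sign (−1)^0·+1^6·-1^3 = -1.
(a,b)_19: α=-2, u≡6; β=-4, v≡1 (mod 19); (6|19)=+1, (1|19)=+1; sign (−1)^0·+1^-4·+1^-2 = +1.
(a,b)_31: α=-2, u≡15; β=-4, v≡4 (mod 31); (15|31)=-1, (4|31)=+1; sign (−1)^0·-1^-4·+1^-2 = +1.
(a,b)_7: α=1, u≡2; β=-1, v≡4 (mod 7); (2|7)=+1, (4|7)=+1; sign (−1)^1·+1^-1·+1^1 = -1.
(a,b)_5: α=6, u≡2; β=8, v≡2 (mod 5); (2|5)=-1, (2|5)=-1; sign (−1)^0·-1^8·-1^6 = +1.
(a,b)_47: α=1, u≡36; β=2, v≡42 (mod 47); (36|47)=+1, (42|47)=+1; sign (−1)^0·+1^2·+1^1 = +1.
(-5085353, -23023 / ℚ) ramifies at {7, 11, 13, 29, 41, ∞}: a division algebra.

[7, 11, 13, 29, 41, inf]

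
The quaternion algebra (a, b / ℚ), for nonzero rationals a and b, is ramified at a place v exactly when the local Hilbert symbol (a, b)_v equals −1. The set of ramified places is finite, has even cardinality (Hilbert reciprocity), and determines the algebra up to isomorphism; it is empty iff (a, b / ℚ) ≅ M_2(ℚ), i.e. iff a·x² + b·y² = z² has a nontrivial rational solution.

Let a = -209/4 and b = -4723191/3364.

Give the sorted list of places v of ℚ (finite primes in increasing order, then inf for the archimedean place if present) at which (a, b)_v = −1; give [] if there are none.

(a, b) ≡ (-209, -6479) mod (ℚ^×)²; places V = {2, 3, 11, 19, 29, 31, ∞}.
(a,b)_11: α=1, u≡9; β=1, v≡9 (mod 11); (9|11)=+1, (9|11)=+1; sign (−1)^1·+1^1·+1^1 = -1.
(a,b)_2: α=-2, β=-2; u≡7, v≡1 (mod 8); ε(u)ε(v)=1·0, αω(v)=-2·0, βω(u)=-2·0; sum ≡ 0  ⇒  +1.
(a,b)_3: α=0, u≡1; β=6, v≡1 (mod 3); (1|3)=+1, (1|3)=+1; sign (−1)^0·+1^6·+1^0 = +1.
(a,b)_19: α=1, u≡2; β=1, v≡7 (mod 19); (2|19)=-1, (7|19)=+1; sign (−1)^1·-1^1·+1^1 = +1.
(a,b)_∞: sgn(-209)=−, sgn(-6479)=−, so -1.
(a,b)_31: α=0, u≡2; β=1, v≡8 (mod 31); (2|31)=+1, (8|31)=+1; sign (−1)^0·+1^1·+1^0 = +1.
(a,b)_29: α=0, u≡13; β=-2, v≡17 (mod 29); (13|29)=+1, (17|29)=-1; sign (−1)^0·+1^-2·-1^0 = +1.
Ram(-209, -6479) = {11, ∞}; no ℚ_11-point on the conic.

[11, inf]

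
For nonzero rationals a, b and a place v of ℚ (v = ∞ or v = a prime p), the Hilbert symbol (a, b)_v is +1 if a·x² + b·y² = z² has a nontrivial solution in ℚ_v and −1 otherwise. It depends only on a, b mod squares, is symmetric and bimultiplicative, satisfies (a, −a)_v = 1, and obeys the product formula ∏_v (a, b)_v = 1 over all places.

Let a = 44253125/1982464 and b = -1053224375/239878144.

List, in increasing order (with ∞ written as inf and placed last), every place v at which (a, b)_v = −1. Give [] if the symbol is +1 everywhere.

(a, b) ≡ (5, -119) mod (ℚ^×)²; places V = {2, 5, 7, 11, 17, ∞}.
(a,b)_∞: sgn(5)=+, sgn(-119)=−, so +1.
(a,b)_11: α=-2, u≡3; β=-4, v≡10 (mod 11); (3|11)=+1, (10|11)=-1; sign (−1)^0·+1^-4·-1^-2 = +1.
(a,b)_17: α=2, u≡12; β=3, v≡12 (mod 17); (12|17)=-1, (12|17)=-1; sign (−1)^0·-1^3·-1^2 = -1.
(a,b)_5: α=5, u≡4; β=4, v≡4 (mod 5); (4|5)=+1, (4|5)=+1; sign (−1)^0·+1^4·+1^5 = +1.
(a,b)_2: α=-14, β=-14; u≡5, v≡1 (mod 8); ε(u)ε(v)=0·0, αω(v)=-14·0, βω(u)=-14·1; sum ≡ 0  ⇒  +1.
(a,b)_7: α=2, u≡6; β=3, v≡1 (mod 7); (6|7)=-1, (1|7)=+1; sign (−1)^0·-1^3·+1^2 = -1.
(5, -119 / ℚ) ramifies at {7, 17}: a division algebra.

[7, 17]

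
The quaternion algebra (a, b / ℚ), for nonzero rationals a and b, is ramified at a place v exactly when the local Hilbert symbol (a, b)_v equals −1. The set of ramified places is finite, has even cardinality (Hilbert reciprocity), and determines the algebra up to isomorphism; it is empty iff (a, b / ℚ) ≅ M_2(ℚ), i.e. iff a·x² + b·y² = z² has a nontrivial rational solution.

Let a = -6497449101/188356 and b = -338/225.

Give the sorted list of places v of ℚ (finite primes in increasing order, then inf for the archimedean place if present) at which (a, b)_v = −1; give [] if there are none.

Mod squares: a ≡ -95381, b ≡ -2. Check v ∈ {∞, 2, 3, 5, 7, 11, 13, 23, 29, 31}.
v=5: a=5^0·(≡4), b=5^-2·(≡3) mod 5; (4|5)=+1, (3|5)=-1; (−1)^{0·-2·2}·(+1)^-2·(-1)^0 = +1.
v=3: a=3^4·(≡1), b=3^-2·(≡1) mod 3; (1|3)=+1, (1|3)=+1; (−1)^{4·-2·1}·(+1)^-2·(+1)^4 = +1.
v=∞: -95381 < 0 and -2 < 0  ⇒  (a,b)_∞ = -1.
v=11: a=11^1·(≡2), b=11^0·(≡5) mod 11; (2|11)=-1, (5|11)=+1; (−1)^{1·0·5}·(-1)^0·(+1)^1 = +1.
v=13: a=13^1·(≡5), b=13^2·(≡6) mod 13; (5|13)=-1, (6|13)=-1; (−1)^{1·2·6}·(-1)^2·(-1)^1 = -1.
v=2: v_2(a)=-2, v_2(b)=1; units ≡ 3, 7 (mod 8); ε·ε+αω+βω = 1·1+-2·0+1·1 ≡ 0  ⇒  (a,b)_2 = +1.
v=7: a=7^-2·(≡4), b=7^0·(≡5) mod 7; (4|7)=+1, (5|7)=-1; (−1)^{-2·0·3}·(+1)^0·(-1)^-2 = +1.
v=31: a=31^-2·(≡27), b=31^0·(≡12) mod 31; (27|31)=-1, (12|31)=-1; (−1)^{-2·0·15}·(-1)^0·(-1)^-2 = +1.
v=23: a=23^1·(≡9), b=23^0·(≡17) mod 23; (9|23)=+1, (17|23)=-1; (−1)^{1·0·11}·(+1)^0·(-1)^1 = -1.
v=29: a=29^3·(≡14), b=29^0·(≡11) mod 29; (14|29)=-1, (11|29)=-1; (−1)^{3·0·14}·(-1)^0·(-1)^3 = -1.
Ram(-95381, -2) = {13, 23, 29, ∞}; no ℚ_13-point on the conic.

[13, 23, 29, inf]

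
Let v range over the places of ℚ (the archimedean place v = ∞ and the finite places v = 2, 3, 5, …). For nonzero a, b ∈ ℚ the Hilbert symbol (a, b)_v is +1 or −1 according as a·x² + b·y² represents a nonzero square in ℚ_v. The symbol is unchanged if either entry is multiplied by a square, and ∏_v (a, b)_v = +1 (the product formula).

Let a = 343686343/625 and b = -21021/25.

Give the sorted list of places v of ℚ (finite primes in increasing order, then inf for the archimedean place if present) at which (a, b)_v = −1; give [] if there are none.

[2, 7, 11, 13]

Mod squares: a ≡ 7, b ≡ -429. Check v ∈ {∞, 2, 3, 5, 7, 11, 13}.
v=5: a=5^-4·(≡3), b=5^-2·(≡4) mod 5; (3|5)=-1, (4|5)=+1; (−1)^{-4·-2·2}·(-1)^-2·(+1)^-4 = +1.
v=13: a=13^2·(≡5), b=13^1·(≡5) mod 13; (5|13)=-1, (5|13)=-1; (−1)^{2·1·6}·(-1)^1·(-1)^2 = -1.
v=2: v_2(a)=0, v_2(b)=0; units ≡ 7, 3 (mod 8); ε·ε+αω+βω = 1·1+0·1+0·0 ≡ 1  ⇒  (a,b)_2 = -1.
v=∞: 7 > 0 and -429 < 0  ⇒  (a,b)_∞ = +1.
v=7: a=7^5·(≡1), b=7^2·(≡3) mod 7; (1|7)=+1, (3|7)=-1; (−1)^{5·2·3}·(+1)^2·(-1)^5 = -1.
v=3: a=3^0·(≡1), b=3^1·(≡1) mod 3; (1|3)=+1, (1|3)=+1; (−1)^{0·1·1}·(+1)^1·(+1)^0 = +1.
v=11: a=11^2·(≡2), b=11^1·(≡1) mod 11; (2|11)=-1, (1|11)=+1; (−1)^{2·1·5}·(-1)^1·(+1)^2 = -1.
Ram(7, -429) = {2, 7, 11, 13}; no ℚ_2-point on the conic.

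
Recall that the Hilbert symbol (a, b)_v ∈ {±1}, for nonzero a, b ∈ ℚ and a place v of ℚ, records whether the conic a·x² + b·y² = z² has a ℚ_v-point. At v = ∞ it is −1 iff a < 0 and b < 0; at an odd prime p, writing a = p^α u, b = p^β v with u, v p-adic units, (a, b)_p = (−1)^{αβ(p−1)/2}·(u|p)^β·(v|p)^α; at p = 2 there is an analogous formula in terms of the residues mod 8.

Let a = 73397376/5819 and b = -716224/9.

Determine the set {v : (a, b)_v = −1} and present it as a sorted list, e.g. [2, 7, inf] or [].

[11, 13, 29, 31]

(a, b) ≡ (8294, -31) mod (ℚ^×)²; places V = {2, 3, 11, 13, 19, 23, 29, 31, ∞}.
(a,b)_29: α=1, u≡6; β=0, v≡2 (mod 29); (6|29)=+1, (2|29)=-1; sign (−1)^0·+1^0·-1^1 = -1.
(a,b)_2: α=7, β=6; u≡3, v≡1 (mod 8); ε(u)ε(v)=1·0, αω(v)=7·0, βω(u)=6·1; sum ≡ 0  ⇒  +1.
(a,b)_19: α=0, u≡3; β=2, v≡16 (mod 19); (3|19)=-1, (16|19)=+1; sign (−1)^0·-1^2·+1^0 = +1.
(a,b)_11: α=-1, u≡8; β=0, v≡7 (mod 11); (8|11)=-1, (7|11)=-1; sign (−1)^0·-1^0·-1^-1 = -1.
(a,b)_13: α=3, u≡3; β=0, v≡7 (mod 13); (3|13)=+1, (7|13)=-1; sign (−1)^0·+1^0·-1^3 = -1.
(a,b)_∞: sgn(8294)=+, sgn(-31)=−, so +1.
(a,b)_31: α=0, u≡30; β=1, v≡30 (mod 31); (30|31)=-1, (30|31)=-1; sign (−1)^0·-1^1·-1^0 = -1.
(a,b)_3: α=2, u≡2; β=-2, v≡2 (mod 3); (2|3)=-1, (2|3)=-1; sign (−1)^0·-1^-2·-1^2 = +1.
(a,b)_23: α=-2, u≡11; β=0, v≡20 (mod 23); (11|23)=-1, (20|23)=-1; sign (−1)^0·-1^0·-1^-2 = +1.
(8294, -31 / ℚ) ramifies at {11, 13, 29, 31}: a division algebra.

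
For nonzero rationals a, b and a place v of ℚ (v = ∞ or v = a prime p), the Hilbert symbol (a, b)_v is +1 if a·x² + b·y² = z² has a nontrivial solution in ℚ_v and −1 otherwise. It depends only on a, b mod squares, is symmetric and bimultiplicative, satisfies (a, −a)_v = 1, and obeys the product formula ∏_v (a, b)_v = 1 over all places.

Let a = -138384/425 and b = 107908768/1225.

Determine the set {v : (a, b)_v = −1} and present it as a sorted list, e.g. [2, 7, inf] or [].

Mod squares: a ≡ -17, b ≡ 58. Check v ∈ {∞, 2, 3, 5, 7, 11, 17, 29, 31}.
v=31: a=31^2·(≡16), b=31^2·(≡12) mod 31; (16|31)=+1, (12|31)=-1; (−1)^{2·2·15}·(+1)^2·(-1)^2 = +1.
v=11: a=11^0·(≡1), b=11^2·(≡4) mod 11; (1|11)=+1, (4|11)=+1; (−1)^{0·2·5}·(+1)^2·(+1)^0 = +1.
v=2: v_2(a)=4, v_2(b)=5; units ≡ 7, 5 (mod 8); ε·ε+αω+βω = 1·0+4·1+5·0 ≡ 0  ⇒  (a,b)_2 = +1.
v=∞: -17 < 0 and 58 > 0  ⇒  (a,b)_∞ = +1.
v=3: a=3^2·(≡1), b=3^0·(≡1) mod 3; (1|3)=+1, (1|3)=+1; (−1)^{2·0·1}·(+1)^0·(+1)^2 = +1.
v=5: a=5^-2·(≡3), b=5^-2·(≡2) mod 5; (3|5)=-1, (2|5)=-1; (−1)^{-2·-2·2}·(-1)^-2·(-1)^-2 = +1.
v=7: a=7^0·(≡4), b=7^-2·(≡4) mod 7; (4|7)=+1, (4|7)=+1; (−1)^{0·-2·3}·(+1)^-2·(+1)^0 = +1.
v=17: a=17^-1·(≡8), b=17^0·(≡10) mod 17; (8|17)=+1, (10|17)=-1; (−1)^{-1·0·8}·(+1)^0·(-1)^-1 = -1.
v=29: a=29^0·(≡17), b=29^1·(≡21) mod 29; (17|29)=-1, (21|29)=-1; (−1)^{0·1·14}·(-1)^1·(-1)^0 = -1.
(-17, 58 / ℚ) ramifies at {17, 29}: a division algebra.

[17, 29]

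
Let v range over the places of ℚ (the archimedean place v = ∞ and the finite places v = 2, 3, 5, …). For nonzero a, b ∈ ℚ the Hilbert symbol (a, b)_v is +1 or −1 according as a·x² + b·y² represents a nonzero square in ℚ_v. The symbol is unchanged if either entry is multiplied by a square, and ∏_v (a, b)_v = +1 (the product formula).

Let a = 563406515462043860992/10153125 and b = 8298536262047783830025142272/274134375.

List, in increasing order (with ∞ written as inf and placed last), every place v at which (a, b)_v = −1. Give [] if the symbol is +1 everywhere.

(a, b) ≡ (346115, 1155) mod (ℚ^×)²; places V = {2, 3, 5, 7, 11, 19, 29, 31, ∞}.
(a,b)_11: α=1, u≡5; β=1, v≡7 (mod 11); (5|11)=+1, (7|11)=-1; sign (−1)^1·+1^1·-1^1 = +1.
(a,b)_31: α=3, u≡20; β=4, v≡5 (mod 31); (20|31)=+1, (5|31)=+1; sign (−1)^0·+1^4·+1^3 = +1.
(a,b)_29: α=3, u≡1; β=4, v≡1 (mod 29); (1|29)=+1, (1|29)=+1; sign (−1)^0·+1^4·+1^3 = +1.
(a,b)_7: α=5, u≡2; β=5, v≡4 (mod 7); (2|7)=+1, (4|7)=+1; sign (−1)^1·+1^5·+1^5 = -1.
(a,b)_3: α=-2, u≡2; β=-5, v≡1 (mod 3); (2|3)=-1, (1|3)=+1; sign (−1)^0·-1^-5·+1^-2 = -1.
(a,b)_19: α=-2, u≡1; β=-2, v≡14 (mod 19); (1|19)=+1, (14|19)=-1; sign (−1)^0·+1^-2·-1^-2 = +1.
(a,b)_∞: sgn(346115)=+, sgn(1155)=+, so +1.
(a,b)_2: α=22, β=36; u≡3, v≡3 (mod 8); ε(u)ε(v)=1·1, αω(v)=22·1, βω(u)=36·1; sum ≡ 1  ⇒  -1.
(a,b)_5: α=-5, u≡3; β=-5, v≡4 (mod 5); (3|5)=-1, (4|5)=+1; sign (−1)^0·-1^-5·+1^-5 = -1.
Ram(346115, 1155) = {2, 3, 5, 7}; no ℚ_2-point on the conic.

[2, 3, 5, 7]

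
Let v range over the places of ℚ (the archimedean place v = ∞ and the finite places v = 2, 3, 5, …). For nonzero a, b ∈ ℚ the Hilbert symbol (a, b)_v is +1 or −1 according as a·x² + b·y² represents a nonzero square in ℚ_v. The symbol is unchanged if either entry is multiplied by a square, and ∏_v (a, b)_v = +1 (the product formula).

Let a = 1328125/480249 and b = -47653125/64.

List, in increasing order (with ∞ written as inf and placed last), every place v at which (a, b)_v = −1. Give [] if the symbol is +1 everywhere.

Mod squares: a ≡ 85, b ≡ -76245. Check v ∈ {∞, 2, 3, 5, 7, 11, 13, 17, 23}.
v=3: a=3^-4·(≡1), b=3^1·(≡1) mod 3; (1|3)=+1, (1|3)=+1; (−1)^{-4·1·1}·(+1)^1·(+1)^-4 = +1.
v=∞: 85 > 0 and -76245 < 0  ⇒  (a,b)_∞ = +1.
v=5: a=5^7·(≡3), b=5^5·(≡4) mod 5; (3|5)=-1, (4|5)=+1; (−1)^{7·5·2}·(-1)^5·(+1)^7 = -1.
v=23: a=23^0·(≡4), b=23^1·(≡7) mod 23; (4|23)=+1, (7|23)=-1; (−1)^{0·1·11}·(+1)^1·(-1)^0 = +1.
v=11: a=11^-2·(≡2), b=11^0·(≡7) mod 11; (2|11)=-1, (7|11)=-1; (−1)^{-2·0·5}·(-1)^0·(-1)^-2 = +1.
v=13: a=13^0·(≡2), b=13^1·(≡2) mod 13; (2|13)=-1, (2|13)=-1; (−1)^{0·1·6}·(-1)^1·(-1)^0 = -1.
v=17: a=17^1·(≡7), b=17^1·(≡3) mod 17; (7|17)=-1, (3|17)=-1; (−1)^{1·1·8}·(-1)^1·(-1)^1 = +1.
v=7: a=7^-2·(≡1), b=7^0·(≡5) mod 7; (1|7)=+1, (5|7)=-1; (−1)^{-2·0·3}·(+1)^0·(-1)^-2 = +1.
v=2: v_2(a)=0, v_2(b)=-6; units ≡ 5, 3 (mod 8); ε·ε+αω+βω = 0·1+0·1+-6·1 ≡ 0  ⇒  (a,b)_2 = +1.
Ram(85, -76245) = {5, 13}; no ℚ_5-point on the conic.

[5, 13]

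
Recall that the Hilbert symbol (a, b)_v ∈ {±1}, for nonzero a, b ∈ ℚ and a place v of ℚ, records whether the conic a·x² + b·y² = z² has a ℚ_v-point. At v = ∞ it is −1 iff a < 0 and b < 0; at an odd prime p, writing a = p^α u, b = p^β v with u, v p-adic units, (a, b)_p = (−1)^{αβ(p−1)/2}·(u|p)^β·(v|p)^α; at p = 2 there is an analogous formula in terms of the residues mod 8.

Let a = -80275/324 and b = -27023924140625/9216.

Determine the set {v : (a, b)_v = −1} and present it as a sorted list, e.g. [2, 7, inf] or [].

[19, 29, 37, inf]

(a, b) ≡ (-19, -4790945) mod (ℚ^×)²; places V = {2, 3, 5, 13, 19, 29, 37, 47, ∞}.
(a,b)_19: α=1, u≡12; β=3, v≡15 (mod 19); (12|19)=-1, (15|19)=-1; sign (−1)^1·-1^3·-1^1 = -1.
(a,b)_47: α=0, u≡28; β=1, v≡28 (mod 47); (28|47)=+1, (28|47)=+1; sign (−1)^0·+1^1·+1^0 = +1.
(a,b)_3: α=-4, u≡2; β=-2, v≡1 (mod 3); (2|3)=-1, (1|3)=+1; sign (−1)^0·-1^-2·+1^-4 = +1.
(a,b)_13: α=2, u≡7; β=0, v≡9 (mod 13); (7|13)=-1, (9|13)=+1; sign (−1)^0·-1^0·+1^2 = +1.
(a,b)_5: α=2, u≡1; β=7, v≡1 (mod 5); (1|5)=+1, (1|5)=+1; sign (−1)^0·+1^7·+1^2 = +1.
(a,b)_29: α=0, u≡11; β=1, v≡17 (mod 29); (11|29)=-1, (17|29)=-1; sign (−1)^0·-1^1·-1^0 = -1.
(a,b)_37: α=0, u≡23; β=1, v≡23 (mod 37); (23|37)=-1, (23|37)=-1; sign (−1)^0·-1^1·-1^0 = -1.
(a,b)_∞: sgn(-19)=−, sgn(-4790945)=−, so -1.
(a,b)_2: α=-2, β=-10; u≡5, v≡7 (mod 8); ε(u)ε(v)=0·1, αω(v)=-2·0, βω(u)=-10·1; sum ≡ 0  ⇒  +1.
|Ram(-19, -4790945)| = 4, even; anisotropic at {19, 29, 37, ∞}.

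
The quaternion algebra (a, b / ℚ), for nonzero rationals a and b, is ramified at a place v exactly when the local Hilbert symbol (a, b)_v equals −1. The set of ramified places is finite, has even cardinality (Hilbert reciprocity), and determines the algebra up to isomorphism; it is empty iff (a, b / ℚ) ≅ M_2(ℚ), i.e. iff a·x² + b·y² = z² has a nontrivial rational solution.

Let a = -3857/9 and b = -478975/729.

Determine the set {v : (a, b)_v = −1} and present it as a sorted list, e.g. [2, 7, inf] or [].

(a, b) ≡ (-3857, -391) mod (ℚ^×)²; places V = {2, 3, 5, 7, 17, 19, 23, 29, ∞}.
(a,b)_5: α=0, u≡2; β=2, v≡4 (mod 5); (2|5)=-1, (4|5)=+1; sign (−1)^0·-1^2·+1^0 = +1.
(a,b)_17: α=0, u≡4; β=1, v≡3 (mod 17); (4|17)=+1, (3|17)=-1; sign (−1)^0·+1^1·-1^0 = +1.
(a,b)_29: α=1, u≡11; β=0, v≡19 (mod 29); (11|29)=-1, (19|29)=-1; sign (−1)^0·-1^0·-1^1 = -1.
(a,b)_19: α=1, u≡7; β=0, v≡13 (mod 19); (7|19)=+1, (13|19)=-1; sign (−1)^0·+1^0·-1^1 = -1.
(a,b)_2: α=0, β=0; u≡7, v≡1 (mod 8); ε(u)ε(v)=1·0, αω(v)=0·0, βω(u)=0·0; sum ≡ 0  ⇒  +1.
(a,b)_∞: sgn(-3857)=−, sgn(-391)=−, so -1.
(a,b)_3: α=-2, u≡1; β=-6, v≡2 (mod 3); (1|3)=+1, (2|3)=-1; sign (−1)^0·+1^-6·-1^-2 = +1.
(a,b)_23: α=0, u≡11; β=1, v≡8 (mod 23); (11|23)=-1, (8|23)=+1; sign (−1)^0·-1^1·+1^0 = -1.
(a,b)_7: α=1, u≡1; β=2, v≡4 (mod 7); (1|7)=+1, (4|7)=+1; sign (−1)^0·+1^2·+1^1 = +1.
|Ram(-3857, -391)| = 4, even; anisotropic at {19, 23, 29, ∞}.

[19, 23, 29, inf]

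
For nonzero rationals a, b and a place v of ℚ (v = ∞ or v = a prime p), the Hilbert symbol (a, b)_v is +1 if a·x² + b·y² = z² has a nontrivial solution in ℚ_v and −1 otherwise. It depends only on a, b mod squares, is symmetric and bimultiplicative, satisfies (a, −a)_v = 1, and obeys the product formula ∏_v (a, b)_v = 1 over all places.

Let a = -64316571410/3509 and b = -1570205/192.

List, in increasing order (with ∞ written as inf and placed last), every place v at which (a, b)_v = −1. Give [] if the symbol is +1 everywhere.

[3, 23, 31, inf]

Mod squares: a ≡ -2688010, b ≡ -96135. Check v ∈ {∞, 2, 3, 5, 7, 11, 13, 17, 23, 29, 31}.
v=13: a=13^1·(≡6), b=13^1·(≡5) mod 13; (6|13)=-1, (5|13)=-1; (−1)^{1·1·6}·(-1)^1·(-1)^1 = +1.
v=23: a=23^1·(≡1), b=23^0·(≡15) mod 23; (1|23)=+1, (15|23)=-1; (−1)^{1·0·11}·(+1)^0·(-1)^1 = -1.
v=2: v_2(a)=1, v_2(b)=-6; units ≡ 3, 1 (mod 8); ε·ε+αω+βω = 1·0+1·0+-6·1 ≡ 0  ⇒  (a,b)_2 = +1.
v=11: a=11^-2·(≡9), b=11^0·(≡9) mod 11; (9|11)=+1, (9|11)=+1; (−1)^{-2·0·5}·(+1)^0·(+1)^-2 = +1.
v=3: a=3^0·(≡2), b=3^-1·(≡1) mod 3; (2|3)=-1, (1|3)=+1; (−1)^{0·-1·1}·(-1)^-1·(+1)^0 = -1.
v=29: a=29^-1·(≡16), b=29^1·(≡16) mod 29; (16|29)=+1, (16|29)=+1; (−1)^{-1·1·14}·(+1)^1·(+1)^-1 = +1.
v=∞: -2688010 < 0 and -96135 < 0  ⇒  (a,b)_∞ = -1.
v=7: a=7^4·(≡4), b=7^2·(≡5) mod 7; (4|7)=+1, (5|7)=-1; (−1)^{4·2·3}·(+1)^2·(-1)^4 = +1.
v=5: a=5^1·(≡2), b=5^1·(≡2) mod 5; (2|5)=-1, (2|5)=-1; (−1)^{1·1·2}·(-1)^1·(-1)^1 = +1.
v=31: a=31^1·(≡4), b=31^0·(≡27) mod 31; (4|31)=+1, (27|31)=-1; (−1)^{1·0·15}·(+1)^0·(-1)^1 = -1.
v=17: a=17^2·(≡16), b=17^1·(≡6) mod 17; (16|17)=+1, (6|17)=-1; (−1)^{2·1·8}·(+1)^1·(-1)^2 = +1.
(-2688010, -96135 / ℚ) ramifies at {3, 23, 31, ∞}: a division algebra.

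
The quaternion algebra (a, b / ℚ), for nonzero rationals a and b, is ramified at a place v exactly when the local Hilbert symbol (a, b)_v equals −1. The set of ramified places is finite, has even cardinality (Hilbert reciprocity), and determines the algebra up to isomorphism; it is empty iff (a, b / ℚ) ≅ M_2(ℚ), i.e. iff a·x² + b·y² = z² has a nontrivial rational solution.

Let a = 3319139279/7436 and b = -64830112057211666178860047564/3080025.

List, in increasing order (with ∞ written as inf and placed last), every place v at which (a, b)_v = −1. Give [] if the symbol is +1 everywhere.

[17, 19, 31, 37]

(a, b) ≡ (131461, -4075291) mod (ℚ^×)²; places V = {2, 3, 5, 11, 13, 17, 19, 31, 37, ∞}.
(a,b)_13: α=-2, u≡8; β=-2, v≡12 (mod 13); (8|13)=-1, (12|13)=+1; sign (−1)^0·-1^-2·+1^-2 = +1.
(a,b)_5: α=0, u≡4; β=-2, v≡1 (mod 5); (4|5)=+1, (1|5)=+1; sign (−1)^0·+1^-2·+1^0 = +1.
(a,b)_∞: sgn(131461)=+, sgn(-4075291)=−, so +1.
(a,b)_37: α=1, u≡33; β=3, v≡5 (mod 37); (33|37)=+1, (5|37)=-1; sign (−1)^0·+1^3·-1^1 = -1.
(a,b)_11: α=-1, u≡1; β=1, v≡8 (mod 11); (1|11)=+1, (8|11)=-1; sign (−1)^1·+1^1·-1^-1 = +1.
(a,b)_17: α=3, u≡15; β=7, v≡14 (mod 17); (15|17)=+1, (14|17)=-1; sign (−1)^0·+1^7·-1^3 = -1.
(a,b)_31: α=2, u≡22; β=5, v≡8 (mod 31); (22|31)=-1, (8|31)=+1; sign (−1)^0·-1^5·+1^2 = -1.
(a,b)_2: α=-2, β=2; u≡5, v≡5 (mod 8); ε(u)ε(v)=0·0, αω(v)=-2·1, βω(u)=2·1; sum ≡ 0  ⇒  +1.
(a,b)_19: α=1, u≡18; β=5, v≡8 (mod 19); (18|19)=-1, (8|19)=-1; sign (−1)^1·-1^5·-1^1 = -1.
(a,b)_3: α=0, u≡1; β=-6, v≡2 (mod 3); (1|3)=+1, (2|3)=-1; sign (−1)^0·+1^-6·-1^0 = +1.
Ram(131461, -4075291) = {17, 19, 31, 37}; no ℚ_17-point on the conic.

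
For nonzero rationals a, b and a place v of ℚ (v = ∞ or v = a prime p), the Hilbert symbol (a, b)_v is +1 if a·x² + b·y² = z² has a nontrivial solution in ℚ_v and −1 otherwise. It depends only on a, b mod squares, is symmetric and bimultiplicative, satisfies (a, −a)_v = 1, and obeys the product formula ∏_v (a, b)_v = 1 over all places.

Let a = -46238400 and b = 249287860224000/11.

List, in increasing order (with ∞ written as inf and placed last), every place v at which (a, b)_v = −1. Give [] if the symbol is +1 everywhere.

[13, 19]

Mod squares: a ≡ -19, b ≡ 13585. Check v ∈ {∞, 2, 3, 5, 11, 13, 19}.
v=5: a=5^2·(≡4), b=5^3·(≡2) mod 5; (4|5)=+1, (2|5)=-1; (−1)^{2·3·2}·(+1)^3·(-1)^2 = +1.
v=19: a=19^1·(≡15), b=19^1·(≡2) mod 19; (15|19)=-1, (2|19)=-1; (−1)^{1·1·9}·(-1)^1·(-1)^1 = -1.
v=2: v_2(a)=6, v_2(b)=16; units ≡ 5, 1 (mod 8); ε·ε+αω+βω = 0·0+6·0+16·1 ≡ 0  ⇒  (a,b)_2 = +1.
v=∞: -19 < 0 and 13585 > 0  ⇒  (a,b)_∞ = +1.
v=3: a=3^2·(≡2), b=3^6·(≡1) mod 3; (2|3)=-1, (1|3)=+1; (−1)^{2·6·1}·(-1)^6·(+1)^2 = +1.
v=13: a=13^2·(≡11), b=13^3·(≡6) mod 13; (11|13)=-1, (6|13)=-1; (−1)^{2·3·6}·(-1)^3·(-1)^2 = -1.
v=11: a=11^0·(≡1), b=11^-1·(≡4) mod 11; (1|11)=+1, (4|11)=+1; (−1)^{0·-1·5}·(+1)^-1·(+1)^0 = +1.
|Ram(-19, 13585)| = 2, even; anisotropic at {13, 19}.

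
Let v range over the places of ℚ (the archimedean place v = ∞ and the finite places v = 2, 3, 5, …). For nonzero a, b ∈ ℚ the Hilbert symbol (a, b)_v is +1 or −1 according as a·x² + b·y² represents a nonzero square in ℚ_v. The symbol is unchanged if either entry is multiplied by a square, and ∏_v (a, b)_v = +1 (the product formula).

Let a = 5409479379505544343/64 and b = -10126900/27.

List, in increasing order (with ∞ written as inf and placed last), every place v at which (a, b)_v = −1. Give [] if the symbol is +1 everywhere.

Mod squares: a ≡ 484367, b ≡ -303807. Check v ∈ {∞, 2, 3, 5, 7, 11, 13, 17, 19, 23, 37, 53}.
v=19: a=19^1·(≡12), b=19^0·(≡3) mod 19; (12|19)=-1, (3|19)=-1; (−1)^{1·0·9}·(-1)^0·(-1)^1 = -1.
v=37: a=37^3·(≡26), b=37^1·(≡27) mod 37; (26|37)=+1, (27|37)=+1; (−1)^{3·1·18}·(+1)^1·(+1)^3 = +1.
v=7: a=7^2·(≡4), b=7^1·(≡3) mod 7; (4|7)=+1, (3|7)=-1; (−1)^{2·1·3}·(+1)^1·(-1)^2 = +1.
v=2: v_2(a)=-6, v_2(b)=2; units ≡ 7, 1 (mod 8); ε·ε+αω+βω = 1·0+-6·0+2·0 ≡ 0  ⇒  (a,b)_2 = +1.
v=17: a=17^2·(≡10), b=17^1·(≡15) mod 17; (10|17)=-1, (15|17)=+1; (−1)^{2·1·8}·(-1)^1·(+1)^2 = -1.
v=∞: 484367 > 0 and -303807 < 0  ⇒  (a,b)_∞ = +1.
v=3: a=3^2·(≡2), b=3^-3·(≡2) mod 3; (2|3)=-1, (2|3)=-1; (−1)^{2·-3·1}·(-1)^-3·(-1)^2 = -1.
v=11: a=11^2·(≡3), b=11^0·(≡6) mod 11; (3|11)=+1, (6|11)=-1; (−1)^{2·0·5}·(+1)^0·(-1)^2 = +1.
v=5: a=5^0·(≡2), b=5^2·(≡2) mod 5; (2|5)=-1, (2|5)=-1; (−1)^{0·2·2}·(-1)^2·(-1)^0 = +1.
v=53: a=53^1·(≡32), b=53^0·(≡44) mod 53; (32|53)=-1, (44|53)=+1; (−1)^{1·0·26}·(-1)^0·(+1)^1 = +1.
v=23: a=23^2·(≡10), b=23^1·(≡3) mod 23; (10|23)=-1, (3|23)=+1; (−1)^{2·1·11}·(-1)^1·(+1)^2 = -1.
v=13: a=13^1·(≡3), b=13^0·(≡9) mod 13; (3|13)=+1, (9|13)=+1; (−1)^{1·0·6}·(+1)^0·(+1)^1 = +1.
(484367, -303807 / ℚ) ramifies at {3, 17, 19, 23}: a division algebra.

[3, 17, 19, 23]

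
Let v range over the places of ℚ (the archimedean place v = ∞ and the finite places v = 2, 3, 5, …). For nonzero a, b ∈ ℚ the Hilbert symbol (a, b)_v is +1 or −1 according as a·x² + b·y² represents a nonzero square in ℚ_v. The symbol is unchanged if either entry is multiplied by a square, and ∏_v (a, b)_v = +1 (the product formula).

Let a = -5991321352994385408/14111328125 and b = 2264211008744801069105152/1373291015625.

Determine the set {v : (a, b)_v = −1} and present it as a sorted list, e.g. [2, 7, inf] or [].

[5, 11]

Mod squares: a ≡ -2310, b ≡ 7. Check v ∈ {∞, 2, 3, 5, 7, 11, 13, 17, 29, 31}.
v=3: a=3^3·(≡1), b=3^-2·(≡1) mod 3; (1|3)=+1, (1|3)=+1; (−1)^{3·-2·1}·(+1)^-2·(+1)^3 = +1.
v=∞: -2310 < 0 and 7 > 0  ⇒  (a,b)_∞ = +1.
v=11: a=11^1·(≡6), b=11^2·(≡7) mod 11; (6|11)=-1, (7|11)=-1; (−1)^{1·2·5}·(-1)^2·(-1)^1 = -1.
v=13: a=13^2·(≡10), b=13^4·(≡6) mod 13; (10|13)=+1, (6|13)=-1; (−1)^{2·4·6}·(+1)^4·(-1)^2 = +1.
v=5: a=5^-11·(≡3), b=5^-16·(≡3) mod 5; (3|5)=-1, (3|5)=-1; (−1)^{-11·-16·2}·(-1)^-16·(-1)^-11 = -1.
v=7: a=7^3·(≡6), b=7^5·(≡1) mod 7; (6|7)=-1, (1|7)=+1; (−1)^{3·5·3}·(-1)^5·(+1)^3 = +1.
v=2: v_2(a)=9, v_2(b)=16; units ≡ 5, 7 (mod 8); ε·ε+αω+βω = 0·1+9·0+16·1 ≡ 0  ⇒  (a,b)_2 = +1.
v=31: a=31^2·(≡30), b=31^0·(≡28) mod 31; (30|31)=-1, (28|31)=+1; (−1)^{2·0·15}·(-1)^0·(+1)^2 = +1.
v=17: a=17^-2·(≡16), b=17^0·(≡3) mod 17; (16|17)=+1, (3|17)=-1; (−1)^{-2·0·8}·(+1)^0·(-1)^-2 = +1.
v=29: a=29^4·(≡17), b=29^6·(≡16) mod 29; (17|29)=-1, (16|29)=+1; (−1)^{4·6·14}·(-1)^6·(+1)^4 = +1.
(-2310, 7 / ℚ) ramifies at {5, 11}: a division algebra.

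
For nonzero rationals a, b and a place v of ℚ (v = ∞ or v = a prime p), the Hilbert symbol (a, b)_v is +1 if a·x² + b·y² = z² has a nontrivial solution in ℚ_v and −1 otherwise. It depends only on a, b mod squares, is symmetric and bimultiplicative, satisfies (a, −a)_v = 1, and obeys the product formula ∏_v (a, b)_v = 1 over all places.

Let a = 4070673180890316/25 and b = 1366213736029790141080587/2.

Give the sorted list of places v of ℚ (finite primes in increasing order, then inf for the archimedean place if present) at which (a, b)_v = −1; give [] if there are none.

[7, 11]

(a, b) ≡ (1771, 168454) mod (ℚ^×)²; places V = {2, 3, 5, 7, 11, 13, 19, 23, 31, ∞}.
(a,b)_19: α=2, u≡5; β=3, v≡12 (mod 19); (5|19)=+1, (12|19)=-1; sign (−1)^0·+1^3·-1^2 = +1.
(a,b)_∞: sgn(1771)=+, sgn(168454)=+, so +1.
(a,b)_2: α=2, β=-1; u≡3, v≡3 (mod 8); ε(u)ε(v)=1·1, αω(v)=2·1, βω(u)=-1·1; sum ≡ 0  ⇒  +1.
(a,b)_7: α=1, u≡1; β=2, v≡3 (mod 7); (1|7)=+1, (3|7)=-1; sign (−1)^0·+1^2·-1^1 = -1.
(a,b)_3: α=4, u≡1; β=6, v≡1 (mod 3); (1|3)=+1, (1|3)=+1; sign (−1)^0·+1^6·+1^4 = +1.
(a,b)_13: α=2, u≡10; β=3, v≡10 (mod 13); (10|13)=+1, (10|13)=+1; sign (−1)^0·+1^3·+1^2 = +1.
(a,b)_31: α=2, u≡28; β=3, v≡8 (mod 31); (28|31)=+1, (8|31)=+1; sign (−1)^0·+1^3·+1^2 = +1.
(a,b)_5: α=-2, u≡1; β=0, v≡1 (mod 5); (1|5)=+1, (1|5)=+1; sign (−1)^0·+1^0·+1^-2 = +1.
(a,b)_23: α=1, u≡8; β=2, v≡6 (mod 23); (8|23)=+1, (6|23)=+1; sign (−1)^0·+1^2·+1^1 = +1.
(a,b)_11: α=3, u≡8; β=5, v≡2 (mod 11); (8|11)=-1, (2|11)=-1; sign (−1)^1·-1^5·-1^3 = -1.
|Ram(1771, 168454)| = 2, even; anisotropic at {7, 11}.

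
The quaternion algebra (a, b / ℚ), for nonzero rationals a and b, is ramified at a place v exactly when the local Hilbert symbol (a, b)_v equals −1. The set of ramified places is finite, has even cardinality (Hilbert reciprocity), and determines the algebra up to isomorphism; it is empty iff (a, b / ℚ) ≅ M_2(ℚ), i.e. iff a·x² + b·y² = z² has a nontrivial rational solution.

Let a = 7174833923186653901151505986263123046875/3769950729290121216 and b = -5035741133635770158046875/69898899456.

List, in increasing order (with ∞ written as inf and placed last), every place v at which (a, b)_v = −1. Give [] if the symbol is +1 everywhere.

[5, 13, 23, 31]

Mod squares: a ≡ 509795, b ≡ -24035. Check v ∈ {∞, 2, 3, 5, 11, 13, 17, 19, 23, 31}.
v=19: a=19^2·(≡5), b=19^1·(≡12) mod 19; (5|19)=+1, (12|19)=-1; (−1)^{2·1·9}·(+1)^1·(-1)^2 = +1.
v=11: a=11^5·(≡7), b=11^1·(≡9) mod 11; (7|11)=-1, (9|11)=+1; (−1)^{5·1·5}·(-1)^1·(+1)^5 = +1.
v=17: a=17^-4·(≡13), b=17^-2·(≡3) mod 17; (13|17)=+1, (3|17)=-1; (−1)^{-4·-2·8}·(+1)^-2·(-1)^-4 = +1.
v=3: a=3^-16·(≡2), b=3^-10·(≡1) mod 3; (2|3)=-1, (1|3)=+1; (−1)^{-16·-10·1}·(-1)^-10·(+1)^-16 = +1.
v=13: a=13^5·(≡5), b=13^4·(≡2) mod 13; (5|13)=-1, (2|13)=-1; (−1)^{5·4·6}·(-1)^4·(-1)^5 = -1.
v=5: a=5^9·(≡4), b=5^7·(≡2) mod 5; (4|5)=+1, (2|5)=-1; (−1)^{9·7·2}·(+1)^7·(-1)^9 = -1.
v=23: a=23^5·(≡3), b=23^3·(≡2) mod 23; (3|23)=+1, (2|23)=+1; (−1)^{5·3·11}·(+1)^3·(+1)^5 = -1.
v=∞: 509795 > 0 and -24035 < 0  ⇒  (a,b)_∞ = +1.
v=31: a=31^9·(≡21), b=31^6·(≡6) mod 31; (21|31)=-1, (6|31)=-1; (−1)^{9·6·15}·(-1)^6·(-1)^9 = -1.
v=2: v_2(a)=-20, v_2(b)=-12; units ≡ 3, 5 (mod 8); ε·ε+αω+βω = 1·0+-20·1+-12·1 ≡ 0  ⇒  (a,b)_2 = +1.
(509795, -24035 / ℚ) ramifies at {5, 13, 23, 31}: a division algebra.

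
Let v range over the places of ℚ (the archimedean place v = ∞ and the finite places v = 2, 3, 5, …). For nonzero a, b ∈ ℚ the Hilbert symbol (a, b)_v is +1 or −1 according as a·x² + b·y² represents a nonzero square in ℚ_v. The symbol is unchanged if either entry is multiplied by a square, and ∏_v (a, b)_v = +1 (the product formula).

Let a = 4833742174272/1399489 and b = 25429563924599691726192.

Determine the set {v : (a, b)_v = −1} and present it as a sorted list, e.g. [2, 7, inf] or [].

[3, 17, 19, 41, 43, 47]

(a, b) ≡ (7706073, 26764103) mod (ℚ^×)²; places V = {2, 3, 7, 11, 13, 17, 19, 31, 41, 43, 47, ∞}.
(a,b)_43: α=1, u≡8; β=3, v≡20 (mod 43); (8|43)=-1, (20|43)=-1; sign (−1)^1·-1^3·-1^1 = -1.
(a,b)_11: α=2, u≡1; β=0, v≡4 (mod 11); (1|11)=+1, (4|11)=+1; sign (−1)^0·+1^0·+1^2 = +1.
(a,b)_47: α=1, u≡11; β=3, v≡35 (mod 47); (11|47)=-1, (35|47)=-1; sign (−1)^1·-1^3·-1^1 = -1.
(a,b)_3: α=5, u≡1; β=2, v≡2 (mod 3); (1|3)=+1, (2|3)=-1; sign (−1)^0·+1^2·-1^5 = -1.
(a,b)_31: α=1, u≡10; β=2, v≡28 (mod 31); (10|31)=+1, (28|31)=+1; sign (−1)^0·+1^2·+1^1 = +1.
(a,b)_17: α=0, u≡7; β=1, v≡12 (mod 17); (7|17)=-1, (12|17)=-1; sign (−1)^0·-1^1·-1^0 = -1.
(a,b)_2: α=6, β=4; u≡1, v≡7 (mod 8); ε(u)ε(v)=0·1, αω(v)=6·0, βω(u)=4·0; sum ≡ 0  ⇒  +1.
(a,b)_7: α=-2, u≡4; β=0, v≡1 (mod 7); (4|7)=+1, (1|7)=+1; sign (−1)^0·+1^0·+1^-2 = +1.
(a,b)_19: α=0, u≡14; β=1, v≡2 (mod 19); (14|19)=-1, (2|19)=-1; sign (−1)^0·-1^1·-1^0 = -1.
(a,b)_41: α=1, u≡32; β=3, v≡17 (mod 41); (32|41)=+1, (17|41)=-1; sign (−1)^0·+1^3·-1^1 = -1.
(a,b)_13: α=-4, u≡5; β=0, v≡11 (mod 13); (5|13)=-1, (11|13)=-1; sign (−1)^0·-1^0·-1^-4 = +1.
(a,b)_∞: sgn(7706073)=+, sgn(26764103)=+, so +1.
|Ram(7706073, 26764103)| = 6, even; anisotropic at {3, 17, 19, 41, 43, 47}.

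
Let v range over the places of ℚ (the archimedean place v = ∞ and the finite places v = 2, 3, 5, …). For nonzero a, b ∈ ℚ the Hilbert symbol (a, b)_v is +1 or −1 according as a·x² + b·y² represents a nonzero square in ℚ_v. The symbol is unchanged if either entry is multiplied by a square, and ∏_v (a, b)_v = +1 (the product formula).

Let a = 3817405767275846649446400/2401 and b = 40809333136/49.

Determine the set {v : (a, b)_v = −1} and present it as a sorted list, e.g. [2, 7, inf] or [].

Mod squares: a ≡ 70499, b ≡ 124729. Check v ∈ {∞, 2, 3, 5, 7, 11, 13, 17, 23, 29}.
v=29: a=29^3·(≡25), b=29^1·(≡23) mod 29; (25|29)=+1, (23|29)=+1; (−1)^{3·1·14}·(+1)^1·(+1)^3 = +1.
v=5: a=5^2·(≡1), b=5^0·(≡4) mod 5; (1|5)=+1, (4|5)=+1; (−1)^{2·0·2}·(+1)^0·(+1)^2 = +1.
v=17: a=17^3·(≡1), b=17^1·(≡7) mod 17; (1|17)=+1, (7|17)=-1; (−1)^{3·1·8}·(+1)^1·(-1)^3 = -1.
v=23: a=23^2·(≡18), b=23^1·(≡8) mod 23; (18|23)=+1, (8|23)=+1; (−1)^{2·1·11}·(+1)^1·(+1)^2 = +1.
v=7: a=7^-4·(≡4), b=7^-2·(≡5) mod 7; (4|7)=+1, (5|7)=-1; (−1)^{-4·-2·3}·(+1)^-2·(-1)^-4 = +1.
v=13: a=13^5·(≡11), b=13^2·(≡11) mod 13; (11|13)=-1, (11|13)=-1; (−1)^{5·2·6}·(-1)^2·(-1)^5 = -1.
v=3: a=3^2·(≡2), b=3^0·(≡1) mod 3; (2|3)=-1, (1|3)=+1; (−1)^{2·0·1}·(-1)^0·(+1)^2 = +1.
v=11: a=11^1·(≡10), b=11^3·(≡3) mod 11; (10|11)=-1, (3|11)=+1; (−1)^{1·3·5}·(-1)^3·(+1)^1 = +1.
v=∞: 70499 > 0 and 124729 > 0  ⇒  (a,b)_∞ = +1.
v=2: v_2(a)=16, v_2(b)=4; units ≡ 3, 1 (mod 8); ε·ε+αω+βω = 1·0+16·0+4·1 ≡ 0  ⇒  (a,b)_2 = +1.
|Ram(70499, 124729)| = 2, even; anisotropic at {13, 17}.

[13, 17]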